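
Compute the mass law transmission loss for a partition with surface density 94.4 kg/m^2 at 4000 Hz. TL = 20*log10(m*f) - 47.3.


m * f = 94.4 * 4000 = 377600
20*log10(377600) = 111.541 dB
TL = 111.541 - 47.3 = 64.241 dB


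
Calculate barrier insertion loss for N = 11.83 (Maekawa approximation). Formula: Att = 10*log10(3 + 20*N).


3 + 20*N = 3 + 20*11.83 = 239.6
Att = 10*log10(239.6) = 23.795 dB


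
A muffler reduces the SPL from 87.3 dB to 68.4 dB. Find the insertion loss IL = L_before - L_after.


Insertion loss = SPL without muffler - SPL with muffler
IL = 87.3 - 68.4 = 18.9 dB


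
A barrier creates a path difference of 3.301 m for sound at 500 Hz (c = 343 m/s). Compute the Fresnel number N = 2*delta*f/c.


N = 2*delta*f/c = 2*delta/lambda, where lambda = c/f
lambda = 343 / 500 = 0.686 m
N = 2 * 3.301 / 0.686 = 9.6239


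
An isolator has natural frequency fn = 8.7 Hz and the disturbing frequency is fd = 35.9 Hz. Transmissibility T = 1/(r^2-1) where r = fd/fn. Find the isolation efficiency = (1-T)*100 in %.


r = 35.9 / 8.7 = 4.12644
r^2 - 1 = 4.12644^2 - 1 = 16.0275
T = 1/16.0275 = 0.0623928
Efficiency = (1 - 0.0623928)*100 = 93.761 %


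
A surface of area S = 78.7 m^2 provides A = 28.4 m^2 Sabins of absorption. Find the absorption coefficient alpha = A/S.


Absorption coefficient = absorbed power / incident power
alpha = A / S = 28.4 / 78.7 = 0.36086


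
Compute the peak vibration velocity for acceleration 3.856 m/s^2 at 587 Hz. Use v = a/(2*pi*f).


omega = 2*pi*f = 2*pi*587 = 3688.23 rad/s
v = a / omega = 3.856 / 3688.23 = 0.0010455 m/s


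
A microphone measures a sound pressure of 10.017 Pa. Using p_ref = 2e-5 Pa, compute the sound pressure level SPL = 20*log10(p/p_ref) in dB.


p / p_ref = 10.017 / 2e-5 = 500850
SPL = 20 * log10(500850) = 113.99 dB


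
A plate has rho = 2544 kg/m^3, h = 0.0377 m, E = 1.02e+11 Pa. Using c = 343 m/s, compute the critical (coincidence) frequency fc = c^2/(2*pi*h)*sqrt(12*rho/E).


12*rho/E = 12*2544/1.02e+11 = 2.99294e-07
sqrt(12*rho/E) = sqrt(2.99294e-07) = 0.000547078
c^2/(2*pi*h) = 343^2/(2*pi*0.0377) = 496669
fc = 496669 * 0.000547078 = 271.72 Hz


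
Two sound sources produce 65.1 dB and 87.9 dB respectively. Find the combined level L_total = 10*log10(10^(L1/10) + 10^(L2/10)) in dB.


10^(65.1/10) = 3.23594e+06
10^(87.9/10) = 6.16595e+08
Sum = 3.23594e+06 + 6.16595e+08 = 6.19831e+08
L_total = 10*log10(6.19831e+08) = 87.923 dB


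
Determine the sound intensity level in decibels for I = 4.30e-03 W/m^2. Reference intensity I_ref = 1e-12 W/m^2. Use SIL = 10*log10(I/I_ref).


I / I_ref = 4.30e-03 / 1e-12 = 4.3e+09
SIL = 10 * log10(4.3e+09) = 96.335 dB


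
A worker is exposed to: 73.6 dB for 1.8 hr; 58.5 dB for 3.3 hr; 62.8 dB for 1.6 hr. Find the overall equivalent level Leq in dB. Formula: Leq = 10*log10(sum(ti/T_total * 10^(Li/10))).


T_total = 1.8 + 3.3 + 1.6 = 6.7 hr
(1.8/6.7) * 10^(73.6/10) = 6.15457e+06
(3.3/6.7) * 10^(58.5/10) = 348690
(1.6/6.7) * 10^(62.8/10) = 455035
Sum = 6.15457e+06 + 348690 + 455035 = 6.9583e+06
Leq = 10*log10(6.9583e+06) = 68.425 dB


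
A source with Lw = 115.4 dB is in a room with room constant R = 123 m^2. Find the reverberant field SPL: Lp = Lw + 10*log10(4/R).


4/R = 4/123 = 0.0325203
Lp = 115.4 + 10*log10(0.0325203) = 100.52 dB


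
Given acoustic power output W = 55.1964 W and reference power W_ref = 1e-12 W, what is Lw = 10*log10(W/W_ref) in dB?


W / W_ref = 55.1964 / 1e-12 = 5.51964e+13
Lw = 10 * log10(5.51964e+13) = 137.42 dB


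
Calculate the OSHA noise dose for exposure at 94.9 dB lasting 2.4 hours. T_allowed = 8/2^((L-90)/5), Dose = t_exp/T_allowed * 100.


T_allowed = 8 / 2^((94.9 - 90)/5) = 4.05584 hr
Dose = 2.4 / 4.05584 * 100 = 59.174 %


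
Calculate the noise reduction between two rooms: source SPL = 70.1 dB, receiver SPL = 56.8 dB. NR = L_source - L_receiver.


NR = L_source - L_receiver (difference between source and receiving room levels)
NR = 70.1 - 56.8 = 13.3 dB


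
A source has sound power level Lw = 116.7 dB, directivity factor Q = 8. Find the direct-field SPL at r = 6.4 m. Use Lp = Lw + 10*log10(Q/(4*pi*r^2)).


4*pi*r^2 = 4*pi*6.4^2 = 514.719 m^2
Q / (4*pi*r^2) = 8 / 514.719 = 0.0155425
Lp = 116.7 + 10*log10(0.0155425) = 98.615 dB


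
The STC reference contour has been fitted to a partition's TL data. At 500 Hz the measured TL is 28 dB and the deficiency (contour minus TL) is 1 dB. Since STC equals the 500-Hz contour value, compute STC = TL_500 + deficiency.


By ASTM E413, STC = value of the fitted reference contour at 500 Hz.
Contour value at 500 Hz = TL_500 + deficiency = 28 + 1 = 29
STC = 29


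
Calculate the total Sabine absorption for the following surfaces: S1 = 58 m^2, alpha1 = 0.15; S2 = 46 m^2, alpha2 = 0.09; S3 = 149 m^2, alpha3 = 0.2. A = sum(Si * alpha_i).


58 * 0.15 = 8.7
46 * 0.09 = 4.14
149 * 0.2 = 29.8
A_total = 8.7 + 4.14 + 29.8 = 42.64 m^2


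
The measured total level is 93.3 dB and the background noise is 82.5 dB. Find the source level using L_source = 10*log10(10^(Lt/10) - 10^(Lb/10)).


10^(93.3/10) = 2.13796e+09
10^(82.5/10) = 1.77828e+08
Difference = 2.13796e+09 - 1.77828e+08 = 1.96013e+09
L_source = 10*log10(1.96013e+09) = 92.923 dB


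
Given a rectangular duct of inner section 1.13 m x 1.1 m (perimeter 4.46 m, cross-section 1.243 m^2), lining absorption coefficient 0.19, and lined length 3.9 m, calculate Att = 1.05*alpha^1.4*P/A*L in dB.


alpha^1.4 = 0.19^1.4 = 0.0977811
Attenuation rate = 1.05 * alpha^1.4 * P / A
= 1.05 * 0.0977811 * 4.46 / 1.243 = 0.36839 dB/m
Total Att = 0.36839 * 3.9 = 1.4367 dB


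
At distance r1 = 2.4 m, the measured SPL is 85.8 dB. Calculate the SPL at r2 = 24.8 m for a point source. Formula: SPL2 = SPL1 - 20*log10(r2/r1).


r2/r1 = 24.8/2.4 = 10.3333
Correction = 20*log10(10.3333) = 20.2848 dB
SPL2 = 85.8 - 20.2848 = 65.515 dB


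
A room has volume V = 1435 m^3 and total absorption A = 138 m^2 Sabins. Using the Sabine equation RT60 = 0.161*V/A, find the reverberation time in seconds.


RT60 = 0.161 * 1435 / 138 = 1.6742 s


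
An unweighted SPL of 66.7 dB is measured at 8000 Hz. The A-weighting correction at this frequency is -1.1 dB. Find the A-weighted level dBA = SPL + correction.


A-weighting table: 8000 Hz -> -1.1 dB correction
SPL_A = SPL + correction = 66.7 + (-1.1) = 65.6 dBA


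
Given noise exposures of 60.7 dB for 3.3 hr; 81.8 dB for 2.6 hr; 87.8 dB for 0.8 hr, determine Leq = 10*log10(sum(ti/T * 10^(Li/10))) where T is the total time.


T_total = 3.3 + 2.6 + 0.8 = 6.7 hr
(3.3/6.7) * 10^(60.7/10) = 578681
(2.6/6.7) * 10^(81.8/10) = 5.87352e+07
(0.8/6.7) * 10^(87.8/10) = 7.19474e+07
Sum = 578681 + 5.87352e+07 + 7.19474e+07 = 1.31261e+08
Leq = 10*log10(1.31261e+08) = 81.181 dB


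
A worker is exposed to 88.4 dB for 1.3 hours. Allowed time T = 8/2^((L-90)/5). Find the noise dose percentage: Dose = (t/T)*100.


T_allowed = 8 / 2^((88.4 - 90)/5) = 9.98664 hr
Dose = 1.3 / 9.98664 * 100 = 13.017 %


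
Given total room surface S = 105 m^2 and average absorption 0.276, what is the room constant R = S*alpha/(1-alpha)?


R = 105 * 0.276 / (1 - 0.276) = 40.028 m^2


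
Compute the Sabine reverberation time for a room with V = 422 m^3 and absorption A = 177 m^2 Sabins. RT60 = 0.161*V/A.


RT60 = 0.161 * 422 / 177 = 0.38385 s


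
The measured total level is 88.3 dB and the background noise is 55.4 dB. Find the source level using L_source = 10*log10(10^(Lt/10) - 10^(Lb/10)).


10^(88.3/10) = 6.76083e+08
10^(55.4/10) = 346737
Difference = 6.76083e+08 - 346737 = 6.75736e+08
L_source = 10*log10(6.75736e+08) = 88.298 dB


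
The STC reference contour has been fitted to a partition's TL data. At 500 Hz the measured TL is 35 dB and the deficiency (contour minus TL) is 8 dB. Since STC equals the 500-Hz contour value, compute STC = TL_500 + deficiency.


By ASTM E413, STC = value of the fitted reference contour at 500 Hz.
Contour value at 500 Hz = TL_500 + deficiency = 35 + 8 = 43
STC = 43


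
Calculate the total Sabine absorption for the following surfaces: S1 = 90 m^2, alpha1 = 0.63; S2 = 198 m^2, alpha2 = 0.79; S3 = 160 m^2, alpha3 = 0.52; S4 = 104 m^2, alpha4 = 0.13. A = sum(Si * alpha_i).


90 * 0.63 = 56.7
198 * 0.79 = 156.42
160 * 0.52 = 83.2
104 * 0.13 = 13.52
A_total = 56.7 + 156.42 + 83.2 + 13.52 = 309.84 m^2


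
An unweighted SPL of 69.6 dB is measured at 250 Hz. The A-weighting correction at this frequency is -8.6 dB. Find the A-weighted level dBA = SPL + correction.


A-weighting table: 250 Hz -> -8.6 dB correction
SPL_A = SPL + correction = 69.6 + (-8.6) = 61 dBA


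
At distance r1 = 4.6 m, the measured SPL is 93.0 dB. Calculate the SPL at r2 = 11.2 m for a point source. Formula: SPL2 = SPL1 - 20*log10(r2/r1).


r2/r1 = 11.2/4.6 = 2.43478
Correction = 20*log10(2.43478) = 7.72919 dB
SPL2 = 93.0 - 7.72919 = 85.271 dB


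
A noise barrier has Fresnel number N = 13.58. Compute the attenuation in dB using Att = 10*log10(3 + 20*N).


3 + 20*N = 3 + 20*13.58 = 274.6
Att = 10*log10(274.6) = 24.387 dB


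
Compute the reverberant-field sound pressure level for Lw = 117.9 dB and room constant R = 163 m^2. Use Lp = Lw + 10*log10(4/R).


4/R = 4/163 = 0.0245399
Lp = 117.9 + 10*log10(0.0245399) = 101.8 dB


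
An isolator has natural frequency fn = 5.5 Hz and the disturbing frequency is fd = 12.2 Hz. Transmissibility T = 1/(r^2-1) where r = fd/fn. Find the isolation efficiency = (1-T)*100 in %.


r = 12.2 / 5.5 = 2.21818
r^2 - 1 = 2.21818^2 - 1 = 3.92032
T = 1/3.92032 = 0.255081
Efficiency = (1 - 0.255081)*100 = 74.492 %


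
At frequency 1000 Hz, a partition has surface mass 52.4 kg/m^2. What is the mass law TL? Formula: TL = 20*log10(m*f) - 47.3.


m * f = 52.4 * 1000 = 52400
20*log10(52400) = 94.3866 dB
TL = 94.3866 - 47.3 = 47.087 dB


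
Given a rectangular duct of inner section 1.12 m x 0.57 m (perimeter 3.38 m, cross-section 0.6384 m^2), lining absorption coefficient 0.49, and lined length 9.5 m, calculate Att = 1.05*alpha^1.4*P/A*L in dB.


alpha^1.4 = 0.49^1.4 = 0.368362
Attenuation rate = 1.05 * alpha^1.4 * P / A
= 1.05 * 0.368362 * 3.38 / 0.6384 = 2.0478 dB/m
Total Att = 2.0478 * 9.5 = 19.454 dB


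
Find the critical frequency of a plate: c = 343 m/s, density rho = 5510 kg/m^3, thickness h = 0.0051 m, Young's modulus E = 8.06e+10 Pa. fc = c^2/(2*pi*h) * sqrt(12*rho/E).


12*rho/E = 12*5510/8.06e+10 = 8.20347e-07
sqrt(12*rho/E) = sqrt(8.20347e-07) = 0.00090573
c^2/(2*pi*h) = 343^2/(2*pi*0.0051) = 3.67145e+06
fc = 3.67145e+06 * 0.00090573 = 3325.3 Hz


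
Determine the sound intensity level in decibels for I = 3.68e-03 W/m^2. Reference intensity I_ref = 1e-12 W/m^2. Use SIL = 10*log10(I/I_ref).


I / I_ref = 3.68e-03 / 1e-12 = 3.68e+09
SIL = 10 * log10(3.68e+09) = 95.658 dB


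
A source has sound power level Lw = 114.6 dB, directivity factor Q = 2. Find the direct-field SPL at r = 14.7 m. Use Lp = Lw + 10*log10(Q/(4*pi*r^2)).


4*pi*r^2 = 4*pi*14.7^2 = 2715.47 m^2
Q / (4*pi*r^2) = 2 / 2715.47 = 0.000736521
Lp = 114.6 + 10*log10(0.000736521) = 83.272 dB


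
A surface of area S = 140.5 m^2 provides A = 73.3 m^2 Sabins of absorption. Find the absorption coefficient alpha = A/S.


Absorption coefficient = absorbed power / incident power
alpha = A / S = 73.3 / 140.5 = 0.52171


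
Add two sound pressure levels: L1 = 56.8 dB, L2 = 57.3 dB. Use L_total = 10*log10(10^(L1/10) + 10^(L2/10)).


10^(56.8/10) = 478630
10^(57.3/10) = 537032
Sum = 478630 + 537032 = 1.01566e+06
L_total = 10*log10(1.01566e+06) = 60.067 dB


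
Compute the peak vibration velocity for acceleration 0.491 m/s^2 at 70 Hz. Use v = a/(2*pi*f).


omega = 2*pi*f = 2*pi*70 = 439.823 rad/s
v = a / omega = 0.491 / 439.823 = 0.0011164 m/s


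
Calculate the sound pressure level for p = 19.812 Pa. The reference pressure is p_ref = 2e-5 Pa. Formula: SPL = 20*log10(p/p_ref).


p / p_ref = 19.812 / 2e-5 = 990600
SPL = 20 * log10(990600) = 119.92 dB


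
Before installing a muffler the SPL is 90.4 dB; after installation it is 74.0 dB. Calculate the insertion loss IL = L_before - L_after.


Insertion loss = SPL without muffler - SPL with muffler
IL = 90.4 - 74.0 = 16.4 dB


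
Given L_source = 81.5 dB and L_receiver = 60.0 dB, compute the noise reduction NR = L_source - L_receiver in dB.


NR = L_source - L_receiver (difference between source and receiving room levels)
NR = 81.5 - 60.0 = 21.5 dB


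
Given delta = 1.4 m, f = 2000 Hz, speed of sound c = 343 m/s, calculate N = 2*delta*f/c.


N = 2*delta*f/c = 2*delta/lambda, where lambda = c/f
lambda = 343 / 2000 = 0.1715 m
N = 2 * 1.4 / 0.1715 = 16.327


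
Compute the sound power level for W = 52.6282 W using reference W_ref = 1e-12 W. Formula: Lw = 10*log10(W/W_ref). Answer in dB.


W / W_ref = 52.6282 / 1e-12 = 5.26282e+13
Lw = 10 * log10(5.26282e+13) = 137.21 dB


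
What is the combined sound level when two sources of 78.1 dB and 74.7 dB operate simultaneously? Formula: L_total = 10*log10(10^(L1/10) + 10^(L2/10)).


10^(78.1/10) = 6.45654e+07
10^(74.7/10) = 2.95121e+07
Sum = 6.45654e+07 + 2.95121e+07 = 9.40775e+07
L_total = 10*log10(9.40775e+07) = 79.735 dB


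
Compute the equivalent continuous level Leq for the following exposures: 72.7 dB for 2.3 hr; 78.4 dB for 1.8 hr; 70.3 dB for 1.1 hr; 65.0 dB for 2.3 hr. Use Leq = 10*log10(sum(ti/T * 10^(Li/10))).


T_total = 2.3 + 1.8 + 1.1 + 2.3 = 7.5 hr
(2.3/7.5) * 10^(72.7/10) = 5.7104e+06
(1.8/7.5) * 10^(78.4/10) = 1.66039e+07
(1.1/7.5) * 10^(70.3/10) = 1.57156e+06
(2.3/7.5) * 10^(65.0/10) = 969765
Sum = 5.7104e+06 + 1.66039e+07 + 1.57156e+06 + 969765 = 2.48556e+07
Leq = 10*log10(2.48556e+07) = 73.954 dB


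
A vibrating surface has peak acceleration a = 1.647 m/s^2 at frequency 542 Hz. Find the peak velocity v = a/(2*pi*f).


omega = 2*pi*f = 2*pi*542 = 3405.49 rad/s
v = a / omega = 1.647 / 3405.49 = 0.00048363 m/s


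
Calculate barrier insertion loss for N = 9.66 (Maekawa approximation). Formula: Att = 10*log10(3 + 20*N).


3 + 20*N = 3 + 20*9.66 = 196.2
Att = 10*log10(196.2) = 22.927 dB


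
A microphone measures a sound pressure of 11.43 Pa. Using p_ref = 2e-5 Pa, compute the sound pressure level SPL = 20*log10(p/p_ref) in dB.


p / p_ref = 11.43 / 2e-5 = 571500
SPL = 20 * log10(571500) = 115.14 dB


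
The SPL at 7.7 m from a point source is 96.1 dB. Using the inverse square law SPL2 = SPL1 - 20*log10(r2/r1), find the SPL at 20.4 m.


r2/r1 = 20.4/7.7 = 2.64935
Correction = 20*log10(2.64935) = 8.46279 dB
SPL2 = 96.1 - 8.46279 = 87.637 dB


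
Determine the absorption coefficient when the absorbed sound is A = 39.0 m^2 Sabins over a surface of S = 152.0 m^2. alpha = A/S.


Absorption coefficient = absorbed power / incident power
alpha = A / S = 39.0 / 152.0 = 0.25658


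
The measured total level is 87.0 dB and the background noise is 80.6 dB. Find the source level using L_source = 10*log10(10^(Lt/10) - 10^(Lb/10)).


10^(87.0/10) = 5.01187e+08
10^(80.6/10) = 1.14815e+08
Difference = 5.01187e+08 - 1.14815e+08 = 3.86372e+08
L_source = 10*log10(3.86372e+08) = 85.87 dB


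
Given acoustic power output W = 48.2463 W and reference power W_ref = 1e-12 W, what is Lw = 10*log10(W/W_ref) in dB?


W / W_ref = 48.2463 / 1e-12 = 4.82463e+13
Lw = 10 * log10(4.82463e+13) = 136.83 dB


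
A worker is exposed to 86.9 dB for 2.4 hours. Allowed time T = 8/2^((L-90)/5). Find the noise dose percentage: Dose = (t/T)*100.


T_allowed = 8 / 2^((86.9 - 90)/5) = 12.295 hr
Dose = 2.4 / 12.295 * 100 = 19.52 %


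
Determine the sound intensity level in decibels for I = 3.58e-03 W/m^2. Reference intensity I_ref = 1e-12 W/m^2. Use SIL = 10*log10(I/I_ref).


I / I_ref = 3.58e-03 / 1e-12 = 3.58e+09
SIL = 10 * log10(3.58e+09) = 95.539 dB


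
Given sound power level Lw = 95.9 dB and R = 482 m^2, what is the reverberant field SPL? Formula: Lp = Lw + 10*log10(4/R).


4/R = 4/482 = 0.00829876
Lp = 95.9 + 10*log10(0.00829876) = 75.09 dB


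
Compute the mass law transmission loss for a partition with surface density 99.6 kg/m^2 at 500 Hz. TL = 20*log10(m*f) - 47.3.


m * f = 99.6 * 500 = 49800
20*log10(49800) = 93.9446 dB
TL = 93.9446 - 47.3 = 46.645 dB


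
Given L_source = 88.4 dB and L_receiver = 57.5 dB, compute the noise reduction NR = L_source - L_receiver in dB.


NR = L_source - L_receiver (difference between source and receiving room levels)
NR = 88.4 - 57.5 = 30.9 dB


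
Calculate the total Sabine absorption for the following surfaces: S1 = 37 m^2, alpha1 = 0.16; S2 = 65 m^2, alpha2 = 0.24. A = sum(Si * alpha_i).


37 * 0.16 = 5.92
65 * 0.24 = 15.6
A_total = 5.92 + 15.6 = 21.52 m^2


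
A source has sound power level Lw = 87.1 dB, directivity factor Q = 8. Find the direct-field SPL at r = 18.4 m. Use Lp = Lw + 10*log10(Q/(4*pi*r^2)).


4*pi*r^2 = 4*pi*18.4^2 = 4254.47 m^2
Q / (4*pi*r^2) = 8 / 4254.47 = 0.00188038
Lp = 87.1 + 10*log10(0.00188038) = 59.842 dB


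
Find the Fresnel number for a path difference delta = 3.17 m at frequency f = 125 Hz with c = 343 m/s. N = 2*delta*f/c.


N = 2*delta*f/c = 2*delta/lambda, where lambda = c/f
lambda = 343 / 125 = 2.744 m
N = 2 * 3.17 / 2.744 = 2.3105


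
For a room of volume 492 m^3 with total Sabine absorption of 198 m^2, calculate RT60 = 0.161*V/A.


RT60 = 0.161 * 492 / 198 = 0.40006 s


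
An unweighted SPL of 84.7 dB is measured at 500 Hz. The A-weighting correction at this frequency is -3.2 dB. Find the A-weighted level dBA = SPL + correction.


A-weighting table: 500 Hz -> -3.2 dB correction
SPL_A = SPL + correction = 84.7 + (-3.2) = 81.5 dBA


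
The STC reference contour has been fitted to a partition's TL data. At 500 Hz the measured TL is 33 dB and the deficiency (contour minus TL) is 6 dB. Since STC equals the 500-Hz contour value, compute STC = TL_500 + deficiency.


By ASTM E413, STC = value of the fitted reference contour at 500 Hz.
Contour value at 500 Hz = TL_500 + deficiency = 33 + 6 = 39
STC = 39


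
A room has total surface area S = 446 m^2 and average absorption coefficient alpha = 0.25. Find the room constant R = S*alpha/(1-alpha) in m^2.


R = 446 * 0.25 / (1 - 0.25) = 148.67 m^2


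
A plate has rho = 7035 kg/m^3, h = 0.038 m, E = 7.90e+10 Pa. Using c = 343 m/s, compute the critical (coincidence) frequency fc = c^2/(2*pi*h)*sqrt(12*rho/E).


12*rho/E = 12*7035/7.90e+10 = 1.06861e-06
sqrt(12*rho/E) = sqrt(1.06861e-06) = 0.00103374
c^2/(2*pi*h) = 343^2/(2*pi*0.038) = 492748
fc = 492748 * 0.00103374 = 509.37 Hz


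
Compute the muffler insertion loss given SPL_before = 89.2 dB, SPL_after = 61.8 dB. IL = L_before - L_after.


Insertion loss = SPL without muffler - SPL with muffler
IL = 89.2 - 61.8 = 27.4 dB


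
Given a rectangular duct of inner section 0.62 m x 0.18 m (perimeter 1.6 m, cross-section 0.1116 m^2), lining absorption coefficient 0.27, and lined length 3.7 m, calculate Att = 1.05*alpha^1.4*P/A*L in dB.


alpha^1.4 = 0.27^1.4 = 0.159922
Attenuation rate = 1.05 * alpha^1.4 * P / A
= 1.05 * 0.159922 * 1.6 / 0.1116 = 2.40743 dB/m
Total Att = 2.40743 * 3.7 = 8.9075 dB


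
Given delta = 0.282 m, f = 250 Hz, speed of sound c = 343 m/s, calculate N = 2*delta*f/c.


N = 2*delta*f/c = 2*delta/lambda, where lambda = c/f
lambda = 343 / 250 = 1.372 m
N = 2 * 0.282 / 1.372 = 0.41108


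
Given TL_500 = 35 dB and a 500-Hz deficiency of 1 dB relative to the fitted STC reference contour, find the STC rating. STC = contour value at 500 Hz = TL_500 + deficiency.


By ASTM E413, STC = value of the fitted reference contour at 500 Hz.
Contour value at 500 Hz = TL_500 + deficiency = 35 + 1 = 36
STC = 36


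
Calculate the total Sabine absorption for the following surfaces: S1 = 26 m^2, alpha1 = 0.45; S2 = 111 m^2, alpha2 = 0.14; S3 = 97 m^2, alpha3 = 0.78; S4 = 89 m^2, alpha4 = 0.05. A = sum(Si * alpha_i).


26 * 0.45 = 11.7
111 * 0.14 = 15.54
97 * 0.78 = 75.66
89 * 0.05 = 4.45
A_total = 11.7 + 15.54 + 75.66 + 4.45 = 107.35 m^2


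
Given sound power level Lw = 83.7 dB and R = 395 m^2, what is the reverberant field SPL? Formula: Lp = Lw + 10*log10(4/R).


4/R = 4/395 = 0.0101266
Lp = 83.7 + 10*log10(0.0101266) = 63.755 dB


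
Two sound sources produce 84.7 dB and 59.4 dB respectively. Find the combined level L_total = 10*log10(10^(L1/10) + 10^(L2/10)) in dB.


10^(84.7/10) = 2.95121e+08
10^(59.4/10) = 870964
Sum = 2.95121e+08 + 870964 = 2.95992e+08
L_total = 10*log10(2.95992e+08) = 84.713 dB


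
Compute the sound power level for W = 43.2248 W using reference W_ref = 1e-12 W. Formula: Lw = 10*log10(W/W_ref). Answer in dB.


W / W_ref = 43.2248 / 1e-12 = 4.32248e+13
Lw = 10 * log10(4.32248e+13) = 136.36 dB


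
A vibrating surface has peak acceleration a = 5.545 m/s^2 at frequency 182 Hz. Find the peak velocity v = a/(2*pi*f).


omega = 2*pi*f = 2*pi*182 = 1143.54 rad/s
v = a / omega = 5.545 / 1143.54 = 0.004849 m/s


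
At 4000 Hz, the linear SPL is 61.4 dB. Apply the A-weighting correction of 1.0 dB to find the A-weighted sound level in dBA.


A-weighting table: 4000 Hz -> 1.0 dB correction
SPL_A = SPL + correction = 61.4 + (1.0) = 62.4 dBA


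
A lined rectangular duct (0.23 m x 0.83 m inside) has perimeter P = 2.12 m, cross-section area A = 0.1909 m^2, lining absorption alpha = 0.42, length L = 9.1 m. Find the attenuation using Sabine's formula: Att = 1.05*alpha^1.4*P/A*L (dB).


alpha^1.4 = 0.42^1.4 = 0.296858
Attenuation rate = 1.05 * alpha^1.4 * P / A
= 1.05 * 0.296858 * 2.12 / 0.1909 = 3.46153 dB/m
Total Att = 3.46153 * 9.1 = 31.5 dB


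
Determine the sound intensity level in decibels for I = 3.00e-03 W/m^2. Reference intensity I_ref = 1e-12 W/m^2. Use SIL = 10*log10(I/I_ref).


I / I_ref = 3.00e-03 / 1e-12 = 3e+09
SIL = 10 * log10(3e+09) = 94.771 dB


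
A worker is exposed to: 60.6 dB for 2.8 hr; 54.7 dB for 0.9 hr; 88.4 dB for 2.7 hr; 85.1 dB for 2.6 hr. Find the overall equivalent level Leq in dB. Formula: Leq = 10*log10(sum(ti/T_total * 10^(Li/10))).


T_total = 2.8 + 0.9 + 2.7 + 2.6 = 9.0 hr
(2.8/9.0) * 10^(60.6/10) = 357203
(0.9/9.0) * 10^(54.7/10) = 29512.1
(2.7/9.0) * 10^(88.4/10) = 2.07549e+08
(2.6/9.0) * 10^(85.1/10) = 9.34826e+07
Sum = 357203 + 29512.1 + 2.07549e+08 + 9.34826e+07 = 3.01418e+08
Leq = 10*log10(3.01418e+08) = 84.792 dB


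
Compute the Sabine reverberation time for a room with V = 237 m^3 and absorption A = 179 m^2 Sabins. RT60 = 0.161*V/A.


RT60 = 0.161 * 237 / 179 = 0.21317 s


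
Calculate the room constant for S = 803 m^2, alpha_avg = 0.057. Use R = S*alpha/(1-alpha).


R = 803 * 0.057 / (1 - 0.057) = 48.538 m^2


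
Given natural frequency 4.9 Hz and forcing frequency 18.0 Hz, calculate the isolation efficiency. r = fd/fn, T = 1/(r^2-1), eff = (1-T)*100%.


r = 18.0 / 4.9 = 3.67347
r^2 - 1 = 3.67347^2 - 1 = 12.4944
T = 1/12.4944 = 0.0800359
Efficiency = (1 - 0.0800359)*100 = 91.996 %


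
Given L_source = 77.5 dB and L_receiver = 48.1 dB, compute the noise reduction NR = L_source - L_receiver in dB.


NR = L_source - L_receiver (difference between source and receiving room levels)
NR = 77.5 - 48.1 = 29.4 dB


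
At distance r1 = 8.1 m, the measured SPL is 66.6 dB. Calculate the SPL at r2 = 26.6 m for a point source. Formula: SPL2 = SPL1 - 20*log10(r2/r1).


r2/r1 = 26.6/8.1 = 3.28395
Correction = 20*log10(3.28395) = 10.3279 dB
SPL2 = 66.6 - 10.3279 = 56.272 dB


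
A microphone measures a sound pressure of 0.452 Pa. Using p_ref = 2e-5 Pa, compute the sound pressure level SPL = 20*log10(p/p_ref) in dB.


p / p_ref = 0.452 / 2e-5 = 22600
SPL = 20 * log10(22600) = 87.082 dB


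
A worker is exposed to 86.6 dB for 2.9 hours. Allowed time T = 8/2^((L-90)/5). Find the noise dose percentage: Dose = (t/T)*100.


T_allowed = 8 / 2^((86.6 - 90)/5) = 12.8171 hr
Dose = 2.9 / 12.8171 * 100 = 22.626 %


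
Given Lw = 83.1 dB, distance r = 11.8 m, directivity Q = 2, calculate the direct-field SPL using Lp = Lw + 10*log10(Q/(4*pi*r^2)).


4*pi*r^2 = 4*pi*11.8^2 = 1749.74 m^2
Q / (4*pi*r^2) = 2 / 1749.74 = 0.00114303
Lp = 83.1 + 10*log10(0.00114303) = 53.681 dB


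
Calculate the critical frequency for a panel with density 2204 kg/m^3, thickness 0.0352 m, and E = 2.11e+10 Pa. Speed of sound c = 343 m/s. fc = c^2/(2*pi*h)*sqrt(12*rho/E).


12*rho/E = 12*2204/2.11e+10 = 1.25346e-06
sqrt(12*rho/E) = sqrt(1.25346e-06) = 0.00111958
c^2/(2*pi*h) = 343^2/(2*pi*0.0352) = 531944
fc = 531944 * 0.00111958 = 595.55 Hz


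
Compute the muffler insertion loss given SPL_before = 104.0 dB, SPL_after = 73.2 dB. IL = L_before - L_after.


Insertion loss = SPL without muffler - SPL with muffler
IL = 104.0 - 73.2 = 30.8 dB


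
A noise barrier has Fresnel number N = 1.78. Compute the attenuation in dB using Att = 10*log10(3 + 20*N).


3 + 20*N = 3 + 20*1.78 = 38.6
Att = 10*log10(38.6) = 15.866 dB


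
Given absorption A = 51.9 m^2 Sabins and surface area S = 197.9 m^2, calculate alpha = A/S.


Absorption coefficient = absorbed power / incident power
alpha = A / S = 51.9 / 197.9 = 0.26225


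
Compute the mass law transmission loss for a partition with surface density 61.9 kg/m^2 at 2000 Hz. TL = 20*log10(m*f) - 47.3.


m * f = 61.9 * 2000 = 123800
20*log10(123800) = 101.854 dB
TL = 101.854 - 47.3 = 54.554 dB


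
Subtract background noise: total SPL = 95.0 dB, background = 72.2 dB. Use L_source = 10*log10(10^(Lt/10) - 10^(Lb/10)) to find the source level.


10^(95.0/10) = 3.16228e+09
10^(72.2/10) = 1.65959e+07
Difference = 3.16228e+09 - 1.65959e+07 = 3.14568e+09
L_source = 10*log10(3.14568e+09) = 94.977 dB


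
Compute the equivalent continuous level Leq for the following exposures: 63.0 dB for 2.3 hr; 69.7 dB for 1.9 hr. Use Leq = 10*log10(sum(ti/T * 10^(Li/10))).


T_total = 2.3 + 1.9 = 4.2 hr
(2.3/4.2) * 10^(63.0/10) = 1.09264e+06
(1.9/4.2) * 10^(69.7/10) = 4.22186e+06
Sum = 1.09264e+06 + 4.22186e+06 = 5.3145e+06
Leq = 10*log10(5.3145e+06) = 67.255 dB


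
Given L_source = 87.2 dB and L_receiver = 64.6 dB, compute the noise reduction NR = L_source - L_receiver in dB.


NR = L_source - L_receiver (difference between source and receiving room levels)
NR = 87.2 - 64.6 = 22.6 dB


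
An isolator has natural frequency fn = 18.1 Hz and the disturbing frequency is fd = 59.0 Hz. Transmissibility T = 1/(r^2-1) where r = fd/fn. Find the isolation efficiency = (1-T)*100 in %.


r = 59.0 / 18.1 = 3.25967
r^2 - 1 = 3.25967^2 - 1 = 9.62545
T = 1/9.62545 = 0.103891
Efficiency = (1 - 0.103891)*100 = 89.611 %


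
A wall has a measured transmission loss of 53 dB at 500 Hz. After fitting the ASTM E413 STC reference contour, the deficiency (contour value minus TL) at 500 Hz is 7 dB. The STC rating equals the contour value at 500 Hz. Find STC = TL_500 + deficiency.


By ASTM E413, STC = value of the fitted reference contour at 500 Hz.
Contour value at 500 Hz = TL_500 + deficiency = 53 + 7 = 60
STC = 60


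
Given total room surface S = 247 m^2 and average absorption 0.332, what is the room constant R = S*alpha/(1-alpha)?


R = 247 * 0.332 / (1 - 0.332) = 122.76 m^2


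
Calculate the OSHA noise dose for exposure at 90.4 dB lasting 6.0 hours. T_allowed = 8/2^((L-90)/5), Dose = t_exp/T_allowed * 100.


T_allowed = 8 / 2^((90.4 - 90)/5) = 7.56846 hr
Dose = 6.0 / 7.56846 * 100 = 79.276 %


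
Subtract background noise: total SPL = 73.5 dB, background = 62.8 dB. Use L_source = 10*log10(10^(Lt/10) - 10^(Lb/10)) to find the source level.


10^(73.5/10) = 2.23872e+07
10^(62.8/10) = 1.90546e+06
Difference = 2.23872e+07 - 1.90546e+06 = 2.04817e+07
L_source = 10*log10(2.04817e+07) = 73.114 dB


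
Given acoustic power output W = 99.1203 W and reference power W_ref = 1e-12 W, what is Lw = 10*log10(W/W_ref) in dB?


W / W_ref = 99.1203 / 1e-12 = 9.91203e+13
Lw = 10 * log10(9.91203e+13) = 139.96 dB


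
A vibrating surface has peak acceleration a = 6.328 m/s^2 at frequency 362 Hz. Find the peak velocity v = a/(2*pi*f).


omega = 2*pi*f = 2*pi*362 = 2274.51 rad/s
v = a / omega = 6.328 / 2274.51 = 0.0027821 m/s


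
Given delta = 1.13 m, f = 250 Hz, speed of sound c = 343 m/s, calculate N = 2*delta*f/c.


N = 2*delta*f/c = 2*delta/lambda, where lambda = c/f
lambda = 343 / 250 = 1.372 m
N = 2 * 1.13 / 1.372 = 1.6472


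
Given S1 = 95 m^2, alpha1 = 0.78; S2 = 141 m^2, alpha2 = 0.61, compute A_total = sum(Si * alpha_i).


95 * 0.78 = 74.1
141 * 0.61 = 86.01
A_total = 74.1 + 86.01 = 160.11 m^2


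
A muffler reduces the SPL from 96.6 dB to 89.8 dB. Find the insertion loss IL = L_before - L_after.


Insertion loss = SPL without muffler - SPL with muffler
IL = 96.6 - 89.8 = 6.8 dB


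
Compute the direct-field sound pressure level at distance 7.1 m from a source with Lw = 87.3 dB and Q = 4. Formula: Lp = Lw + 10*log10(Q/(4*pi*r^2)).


4*pi*r^2 = 4*pi*7.1^2 = 633.471 m^2
Q / (4*pi*r^2) = 4 / 633.471 = 0.00631442
Lp = 87.3 + 10*log10(0.00631442) = 65.303 dB


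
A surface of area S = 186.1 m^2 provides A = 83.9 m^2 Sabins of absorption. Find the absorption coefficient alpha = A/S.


Absorption coefficient = absorbed power / incident power
alpha = A / S = 83.9 / 186.1 = 0.45083


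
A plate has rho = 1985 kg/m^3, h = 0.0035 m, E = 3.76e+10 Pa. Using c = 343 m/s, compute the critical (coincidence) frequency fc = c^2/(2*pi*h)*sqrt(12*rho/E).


12*rho/E = 12*1985/3.76e+10 = 6.33511e-07
sqrt(12*rho/E) = sqrt(6.33511e-07) = 0.000795934
c^2/(2*pi*h) = 343^2/(2*pi*0.0035) = 5.34983e+06
fc = 5.34983e+06 * 0.000795934 = 4258.1 Hz


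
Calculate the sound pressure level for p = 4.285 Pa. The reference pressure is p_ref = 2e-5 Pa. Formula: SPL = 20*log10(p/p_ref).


p / p_ref = 4.285 / 2e-5 = 214250
SPL = 20 * log10(214250) = 106.62 dB


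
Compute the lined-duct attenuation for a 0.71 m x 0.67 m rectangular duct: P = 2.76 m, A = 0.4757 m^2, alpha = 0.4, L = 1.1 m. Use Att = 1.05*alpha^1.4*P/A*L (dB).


alpha^1.4 = 0.4^1.4 = 0.277258
Attenuation rate = 1.05 * alpha^1.4 * P / A
= 1.05 * 0.277258 * 2.76 / 0.4757 = 1.68908 dB/m
Total Att = 1.68908 * 1.1 = 1.858 dB


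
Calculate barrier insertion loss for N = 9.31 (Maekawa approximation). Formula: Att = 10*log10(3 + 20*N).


3 + 20*N = 3 + 20*9.31 = 189.2
Att = 10*log10(189.2) = 22.769 dB


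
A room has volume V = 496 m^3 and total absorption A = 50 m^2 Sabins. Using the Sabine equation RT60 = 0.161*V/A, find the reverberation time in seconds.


RT60 = 0.161 * 496 / 50 = 1.5971 s


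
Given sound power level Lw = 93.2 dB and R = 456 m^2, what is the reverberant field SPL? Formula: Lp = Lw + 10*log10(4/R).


4/R = 4/456 = 0.00877193
Lp = 93.2 + 10*log10(0.00877193) = 72.631 dB


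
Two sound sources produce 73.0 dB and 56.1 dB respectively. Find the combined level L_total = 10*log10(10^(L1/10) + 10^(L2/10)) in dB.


10^(73.0/10) = 1.99526e+07
10^(56.1/10) = 407380
Sum = 1.99526e+07 + 407380 = 2.036e+07
L_total = 10*log10(2.036e+07) = 73.088 dB


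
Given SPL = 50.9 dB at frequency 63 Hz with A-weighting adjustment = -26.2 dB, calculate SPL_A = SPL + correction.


A-weighting table: 63 Hz -> -26.2 dB correction
SPL_A = SPL + correction = 50.9 + (-26.2) = 24.7 dBA


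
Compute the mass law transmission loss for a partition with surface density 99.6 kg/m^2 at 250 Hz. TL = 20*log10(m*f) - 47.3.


m * f = 99.6 * 250 = 24900
20*log10(24900) = 87.924 dB
TL = 87.924 - 47.3 = 40.624 dB


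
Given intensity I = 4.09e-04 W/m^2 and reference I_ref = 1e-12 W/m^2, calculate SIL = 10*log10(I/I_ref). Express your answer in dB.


I / I_ref = 4.09e-04 / 1e-12 = 4.09e+08
SIL = 10 * log10(4.09e+08) = 86.117 dB


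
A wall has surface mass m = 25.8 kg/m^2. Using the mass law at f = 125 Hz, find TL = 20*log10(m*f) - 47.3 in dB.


m * f = 25.8 * 125 = 3225
20*log10(3225) = 70.1706 dB
TL = 70.1706 - 47.3 = 22.871 dB


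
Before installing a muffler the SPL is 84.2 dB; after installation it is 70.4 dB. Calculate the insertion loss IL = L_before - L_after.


Insertion loss = SPL without muffler - SPL with muffler
IL = 84.2 - 70.4 = 13.8 dB


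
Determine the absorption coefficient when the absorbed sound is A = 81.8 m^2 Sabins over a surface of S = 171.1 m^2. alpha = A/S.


Absorption coefficient = absorbed power / incident power
alpha = A / S = 81.8 / 171.1 = 0.47808


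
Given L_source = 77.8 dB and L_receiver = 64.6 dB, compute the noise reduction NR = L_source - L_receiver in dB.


NR = L_source - L_receiver (difference between source and receiving room levels)
NR = 77.8 - 64.6 = 13.2 dB


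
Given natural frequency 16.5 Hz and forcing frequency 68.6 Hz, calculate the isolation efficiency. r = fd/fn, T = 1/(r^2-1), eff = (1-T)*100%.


r = 68.6 / 16.5 = 4.15758
r^2 - 1 = 4.15758^2 - 1 = 16.2855
T = 1/16.2855 = 0.0614043
Efficiency = (1 - 0.0614043)*100 = 93.86 %


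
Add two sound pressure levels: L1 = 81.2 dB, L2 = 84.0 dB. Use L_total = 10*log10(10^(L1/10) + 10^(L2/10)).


10^(81.2/10) = 1.31826e+08
10^(84.0/10) = 2.51189e+08
Sum = 1.31826e+08 + 2.51189e+08 = 3.83015e+08
L_total = 10*log10(3.83015e+08) = 85.832 dB


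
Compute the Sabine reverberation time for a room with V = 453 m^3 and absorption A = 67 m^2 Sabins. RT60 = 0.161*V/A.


RT60 = 0.161 * 453 / 67 = 1.0886 s


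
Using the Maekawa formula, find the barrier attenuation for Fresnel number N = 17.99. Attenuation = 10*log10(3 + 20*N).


3 + 20*N = 3 + 20*17.99 = 362.8
Att = 10*log10(362.8) = 25.597 dB


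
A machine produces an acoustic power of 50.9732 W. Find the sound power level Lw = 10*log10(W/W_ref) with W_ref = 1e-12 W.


W / W_ref = 50.9732 / 1e-12 = 5.09732e+13
Lw = 10 * log10(5.09732e+13) = 137.07 dB


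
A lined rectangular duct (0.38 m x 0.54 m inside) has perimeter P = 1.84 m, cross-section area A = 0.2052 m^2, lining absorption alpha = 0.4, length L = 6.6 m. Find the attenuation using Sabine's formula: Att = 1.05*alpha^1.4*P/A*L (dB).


alpha^1.4 = 0.4^1.4 = 0.277258
Attenuation rate = 1.05 * alpha^1.4 * P / A
= 1.05 * 0.277258 * 1.84 / 0.2052 = 2.61044 dB/m
Total Att = 2.61044 * 6.6 = 17.229 dB


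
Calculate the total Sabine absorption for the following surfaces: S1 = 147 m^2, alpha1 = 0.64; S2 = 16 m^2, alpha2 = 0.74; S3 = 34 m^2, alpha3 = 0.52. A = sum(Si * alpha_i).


147 * 0.64 = 94.08
16 * 0.74 = 11.84
34 * 0.52 = 17.68
A_total = 94.08 + 11.84 + 17.68 = 123.6 m^2


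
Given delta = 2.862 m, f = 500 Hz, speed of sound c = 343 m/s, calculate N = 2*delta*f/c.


N = 2*delta*f/c = 2*delta/lambda, where lambda = c/f
lambda = 343 / 500 = 0.686 m
N = 2 * 2.862 / 0.686 = 8.344


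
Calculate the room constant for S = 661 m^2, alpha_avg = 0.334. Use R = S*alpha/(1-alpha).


R = 661 * 0.334 / (1 - 0.334) = 331.49 m^2


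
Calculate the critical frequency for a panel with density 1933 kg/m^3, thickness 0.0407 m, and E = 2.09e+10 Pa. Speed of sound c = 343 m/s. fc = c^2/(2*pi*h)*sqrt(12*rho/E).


12*rho/E = 12*1933/2.09e+10 = 1.10986e-06
sqrt(12*rho/E) = sqrt(1.10986e-06) = 0.0010535
c^2/(2*pi*h) = 343^2/(2*pi*0.0407) = 460059
fc = 460059 * 0.0010535 = 484.67 Hz


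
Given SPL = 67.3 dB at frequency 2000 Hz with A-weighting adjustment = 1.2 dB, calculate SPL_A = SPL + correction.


A-weighting table: 2000 Hz -> 1.2 dB correction
SPL_A = SPL + correction = 67.3 + (1.2) = 68.5 dBA


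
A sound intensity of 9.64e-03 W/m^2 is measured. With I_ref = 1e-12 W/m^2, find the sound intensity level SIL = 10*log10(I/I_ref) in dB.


I / I_ref = 9.64e-03 / 1e-12 = 9.64e+09
SIL = 10 * log10(9.64e+09) = 99.841 dB


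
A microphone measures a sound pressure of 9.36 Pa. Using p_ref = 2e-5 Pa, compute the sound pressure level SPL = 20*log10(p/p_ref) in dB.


p / p_ref = 9.36 / 2e-5 = 468000
SPL = 20 * log10(468000) = 113.4 dB


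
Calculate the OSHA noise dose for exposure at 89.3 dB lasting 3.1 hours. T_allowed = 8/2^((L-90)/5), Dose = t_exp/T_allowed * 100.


T_allowed = 8 / 2^((89.3 - 90)/5) = 8.81524 hr
Dose = 3.1 / 8.81524 * 100 = 35.166 %


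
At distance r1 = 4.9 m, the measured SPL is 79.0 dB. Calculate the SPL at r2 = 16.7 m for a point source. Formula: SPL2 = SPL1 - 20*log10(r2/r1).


r2/r1 = 16.7/4.9 = 3.40816
Correction = 20*log10(3.40816) = 10.6504 dB
SPL2 = 79.0 - 10.6504 = 68.35 dB


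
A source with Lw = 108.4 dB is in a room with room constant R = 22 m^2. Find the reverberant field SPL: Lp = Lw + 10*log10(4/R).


4/R = 4/22 = 0.181818
Lp = 108.4 + 10*log10(0.181818) = 101 dB


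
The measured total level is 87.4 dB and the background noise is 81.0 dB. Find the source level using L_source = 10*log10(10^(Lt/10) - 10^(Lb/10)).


10^(87.4/10) = 5.49541e+08
10^(81.0/10) = 1.25893e+08
Difference = 5.49541e+08 - 1.25893e+08 = 4.23648e+08
L_source = 10*log10(4.23648e+08) = 86.27 dB


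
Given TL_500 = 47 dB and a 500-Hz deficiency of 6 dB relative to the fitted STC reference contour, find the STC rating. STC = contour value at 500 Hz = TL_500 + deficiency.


By ASTM E413, STC = value of the fitted reference contour at 500 Hz.
Contour value at 500 Hz = TL_500 + deficiency = 47 + 6 = 53
STC = 53


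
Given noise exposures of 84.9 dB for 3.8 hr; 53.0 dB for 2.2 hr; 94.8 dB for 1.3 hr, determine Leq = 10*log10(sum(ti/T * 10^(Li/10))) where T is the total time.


T_total = 3.8 + 2.2 + 1.3 = 7.3 hr
(3.8/7.3) * 10^(84.9/10) = 1.60865e+08
(2.2/7.3) * 10^(53.0/10) = 60131.2
(1.3/7.3) * 10^(94.8/10) = 5.378e+08
Sum = 1.60865e+08 + 60131.2 + 5.378e+08 = 6.98725e+08
Leq = 10*log10(6.98725e+08) = 88.443 dB


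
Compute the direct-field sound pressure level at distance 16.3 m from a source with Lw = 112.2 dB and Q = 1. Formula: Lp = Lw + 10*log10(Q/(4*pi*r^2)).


4*pi*r^2 = 4*pi*16.3^2 = 3338.76 m^2
Q / (4*pi*r^2) = 1 / 3338.76 = 0.000299512
Lp = 112.2 + 10*log10(0.000299512) = 76.964 dB


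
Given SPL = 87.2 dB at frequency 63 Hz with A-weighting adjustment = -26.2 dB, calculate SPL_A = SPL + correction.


A-weighting table: 63 Hz -> -26.2 dB correction
SPL_A = SPL + correction = 87.2 + (-26.2) = 61 dBA


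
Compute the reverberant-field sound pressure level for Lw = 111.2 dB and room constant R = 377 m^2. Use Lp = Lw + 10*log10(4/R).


4/R = 4/377 = 0.0106101
Lp = 111.2 + 10*log10(0.0106101) = 91.457 dB


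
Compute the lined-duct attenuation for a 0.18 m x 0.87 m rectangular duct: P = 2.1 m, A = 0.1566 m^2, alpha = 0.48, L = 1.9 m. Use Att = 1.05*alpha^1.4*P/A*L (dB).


alpha^1.4 = 0.48^1.4 = 0.35788
Attenuation rate = 1.05 * alpha^1.4 * P / A
= 1.05 * 0.35788 * 2.1 / 0.1566 = 5.03911 dB/m
Total Att = 5.03911 * 1.9 = 9.5743 dB


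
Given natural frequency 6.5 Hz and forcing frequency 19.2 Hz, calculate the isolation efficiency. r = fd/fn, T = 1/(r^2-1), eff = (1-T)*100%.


r = 19.2 / 6.5 = 2.95385
r^2 - 1 = 2.95385^2 - 1 = 7.72523
T = 1/7.72523 = 0.129446
Efficiency = (1 - 0.129446)*100 = 87.055 %


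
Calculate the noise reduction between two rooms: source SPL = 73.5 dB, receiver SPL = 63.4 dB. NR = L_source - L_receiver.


NR = L_source - L_receiver (difference between source and receiving room levels)
NR = 73.5 - 63.4 = 10.1 dB


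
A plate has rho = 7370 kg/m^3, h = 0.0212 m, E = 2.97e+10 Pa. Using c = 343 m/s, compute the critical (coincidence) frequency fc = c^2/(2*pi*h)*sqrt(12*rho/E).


12*rho/E = 12*7370/2.97e+10 = 2.97778e-06
sqrt(12*rho/E) = sqrt(2.97778e-06) = 0.00172562
c^2/(2*pi*h) = 343^2/(2*pi*0.0212) = 883227
fc = 883227 * 0.00172562 = 1524.1 Hz


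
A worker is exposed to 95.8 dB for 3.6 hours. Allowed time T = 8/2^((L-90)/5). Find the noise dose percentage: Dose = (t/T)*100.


T_allowed = 8 / 2^((95.8 - 90)/5) = 3.5801 hr
Dose = 3.6 / 3.5801 * 100 = 100.56 %


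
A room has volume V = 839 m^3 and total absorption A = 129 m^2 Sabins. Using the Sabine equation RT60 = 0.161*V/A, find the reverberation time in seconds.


RT60 = 0.161 * 839 / 129 = 1.0471 s
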